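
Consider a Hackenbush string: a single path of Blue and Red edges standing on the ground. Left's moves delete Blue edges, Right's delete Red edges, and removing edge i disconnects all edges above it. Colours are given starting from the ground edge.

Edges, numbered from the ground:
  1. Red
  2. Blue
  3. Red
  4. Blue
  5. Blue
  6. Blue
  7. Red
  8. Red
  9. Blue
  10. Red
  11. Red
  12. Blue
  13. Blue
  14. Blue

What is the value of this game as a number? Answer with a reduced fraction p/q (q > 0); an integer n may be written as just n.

-4529/8192

Recurse on prefixes of the 14-edge string Red Blue Red Blue Blue Blue Red Red Blue Red Red Blue Blue Blue:
G_1 [R]  L=[]  R=[0]  = -1
G_2 [RB]  L=[-1]  R=[0]  = -1/2
G_3 [RBR]  L=[-1]  R=[-1/2,0]  = -3/4
G_4 [RBRB]  L=[-1,-3/4]  R=[-1/2,0]  = -5/8
G_5 [RBRBB]  L=[-1,-3/4,-5/8]  R=[-1/2,0]  = -9/16
G_6 [RBRBBB]  L=[-1,-3/4,-5/8,-9/16]  R=[-1/2,0]  = -17/32
G_7 [RBRBBBR]  L=[-1,-3/4,-5/8,-9/16]  R=[-17/32,-1/2,0]  = -35/64
G_8 [RBRBBBRR]  L=[-1,-3/4,-5/8,-9/16]  R=[-35/64,-17/32,-1/2,0]  = -71/128
G_9 [RBRBBBRRB]  L=[-1,-3/4,-5/8,-9/16,-71/128]  R=[-35/64,-17/32,-1/2,0]  = -141/256
G_10 [RBRBBBRRBR]  L=[-1,-3/4,-5/8,-9/16,-71/128]  R=[-141/256,-35/64,-17/32,-1/2,0]  = -283/512
G_11 [RBRBBBRRBRR]  L=[-1,-3/4,-5/8,-9/16,-71/128]  R=[-283/512,-141/256,-35/64,-17/32,-1/2,0]  = -567/1024
G_12 [RBRBBBRRBRRB]  L=[-1,-3/4,-5/8,-9/16,-71/128,-567/1024]  R=[-283/512,-141/256,-35/64,-17/32,-1/2,0]  = -1133/2048
G_13 [RBRBBBRRBRRBB]  L=[-1,-3/4,-5/8,-9/16,-71/128,-567/1024,-1133/2048]  R=[-283/512,-141/256,-35/64,-17/32,-1/2,0]  = -2265/4096
G_14 [RBRBBBRRBRRBBB]  L=[-1,-3/4,-5/8,-9/16,-71/128,-567/1024,-1133/2048,-2265/4096]  R=[-283/512,-141/256,-35/64,-17/32,-1/2,0]  = -4529/8192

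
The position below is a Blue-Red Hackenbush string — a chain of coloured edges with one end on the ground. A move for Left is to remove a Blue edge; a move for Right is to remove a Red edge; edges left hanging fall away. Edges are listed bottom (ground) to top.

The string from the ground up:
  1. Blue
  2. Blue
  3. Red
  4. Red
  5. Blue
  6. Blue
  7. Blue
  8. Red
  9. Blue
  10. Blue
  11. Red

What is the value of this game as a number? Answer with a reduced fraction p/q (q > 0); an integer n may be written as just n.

749/512

B: Left { 0 }, Right { (no moves) } = simplest 1
BB: Left { 0 1 }, Right { (no moves) } = simplest 2
BBR: Left { 0 1 }, Right { 2 } = simplest 3/2
BBRR: Left { 0 1 }, Right { 3/2 2 } = simplest 5/4
BBRRB: Left { 0 1 5/4 }, Right { 3/2 2 } = simplest 11/8
BBRRBB: Left { 0 1 5/4 11/8 }, Right { 3/2 2 } = simplest 23/16
BBRRBBB: Left { 0 1 5/4 11/8 23/16 }, Right { 3/2 2 } = simplest 47/32
BBRRBBBR: Left { 0 1 5/4 11/8 23/16 }, Right { 47/32 3/2 2 } = simplest 93/64
BBRRBBBRB: Left { 0 1 5/4 11/8 23/16 93/64 }, Right { 47/32 3/2 2 } = simplest 187/128
BBRRBBBRBB: Left { 0 1 5/4 11/8 23/16 93/64 187/128 }, Right { 47/32 3/2 2 } = simplest 375/256
BBRRBBBRBBR: Left { 0 1 5/4 11/8 23/16 93/64 187/128 }, Right { 375/256 47/32 3/2 2 } = simplest 749/512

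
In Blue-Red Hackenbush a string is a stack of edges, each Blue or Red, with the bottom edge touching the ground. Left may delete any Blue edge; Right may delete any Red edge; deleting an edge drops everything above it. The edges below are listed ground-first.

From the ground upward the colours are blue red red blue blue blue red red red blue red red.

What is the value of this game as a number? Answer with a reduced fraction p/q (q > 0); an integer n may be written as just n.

Prefix values for blue red red blue blue blue red red red blue red red via {L|R} + simplicity:
1 of 12 · b · max L 0 · min R +∞ = 1
2 of 12 · br · max L 0 · min R 1 = 1/2
3 of 12 · brr · max L 0 · min R 1/2 = 1/4
4 of 12 · brrb · max L 1/4 · min R 1/2 = 3/8
5 of 12 · brrbb · max L 3/8 · min R 1/2 = 7/16
6 of 12 · brrbbb · max L 7/16 · min R 1/2 = 15/32
7 of 12 · brrbbbr · max L 7/16 · min R 15/32 = 29/64
8 of 12 · brrbbbrr · max L 7/16 · min R 29/64 = 57/128
9 of 12 · brrbbbrrr · max L 7/16 · min R 57/128 = 113/256
10 of 12 · brrbbbrrrb · max L 113/256 · min R 57/128 = 227/512
11 of 12 · brrbbbrrrbr · max L 113/256 · min R 227/512 = 453/1024
12 of 12 · brrbbbrrrbrr · max L 113/256 · min R 453/1024 = 905/2048

905/2048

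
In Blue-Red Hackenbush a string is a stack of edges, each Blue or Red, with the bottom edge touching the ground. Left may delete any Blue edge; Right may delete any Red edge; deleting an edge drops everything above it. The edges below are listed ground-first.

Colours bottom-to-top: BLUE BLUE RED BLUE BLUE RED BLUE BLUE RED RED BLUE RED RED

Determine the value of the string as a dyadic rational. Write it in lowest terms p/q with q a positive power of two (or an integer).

3785/2048

step 1: add BLUE to get B; options L={ 0 } R={ ∅ } -> 1
step 2: add BLUE to get BB; options L={ 0,1 } R={ ∅ } -> 2
step 3: add RED to get BBR; options L={ 0,1 } R={ 2 } -> 3/2
step 4: add BLUE to get BBRB; options L={ 0,1,3/2 } R={ 2 } -> 7/4
step 5: add BLUE to get BBRBB; options L={ 0,1,3/2,7/4 } R={ 2 } -> 15/8
step 6: add RED to get BBRBBR; options L={ 0,1,3/2,7/4 } R={ 15/8,2 } -> 29/16
step 7: add BLUE to get BBRBBRB; options L={ 0,1,3/2,7/4,29/16 } R={ 15/8,2 } -> 59/32
step 8: add BLUE to get BBRBBRBB; options L={ 0,1,3/2,7/4,29/16,59/32 } R={ 15/8,2 } -> 119/64
step 9: add RED to get BBRBBRBBR; options L={ 0,1,3/2,7/4,29/16,59/32 } R={ 119/64,15/8,2 } -> 237/128
step 10: add RED to get BBRBBRBBRR; options L={ 0,1,3/2,7/4,29/16,59/32 } R={ 237/128,119/64,15/8,2 } -> 473/256
step 11: add BLUE to get BBRBBRBBRRB; options L={ 0,1,3/2,7/4,29/16,59/32,473/256 } R={ 237/128,119/64,15/8,2 } -> 947/512
step 12: add RED to get BBRBBRBBRRBR; options L={ 0,1,3/2,7/4,29/16,59/32,473/256 } R={ 947/512,237/128,119/64,15/8,2 } -> 1893/1024
step 13: add RED to get BBRBBRBBRRBRR; options L={ 0,1,3/2,7/4,29/16,59/32,473/256 } R={ 1893/1024,947/512,237/128,119/64,15/8,2 } -> 3785/2048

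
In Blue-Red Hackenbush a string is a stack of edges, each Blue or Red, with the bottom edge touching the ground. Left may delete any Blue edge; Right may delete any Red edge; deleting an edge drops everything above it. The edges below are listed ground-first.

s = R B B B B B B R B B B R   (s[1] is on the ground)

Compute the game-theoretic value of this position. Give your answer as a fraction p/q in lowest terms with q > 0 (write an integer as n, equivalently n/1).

-35/2048

Build value(s[:k]) for k = 1..12, string s = R B B B B B B R B B B R.
edge 1 of 12 (R): { ∅ | 0 } gives -1
edge 2 of 12 (B): { -1 | 0 } gives -1/2
edge 3 of 12 (B): { -1, -1/2 | 0 } gives -1/4
edge 4 of 12 (B): { -1, -1/2, -1/4 | 0 } gives -1/8
edge 5 of 12 (B): { -1, -1/2, -1/4, -1/8 | 0 } gives -1/16
edge 6 of 12 (B): { -1, -1/2, -1/4, -1/8, -1/16 | 0 } gives -1/32
edge 7 of 12 (B): { -1, -1/2, -1/4, -1/8, -1/16, -1/32 | 0 } gives -1/64
edge 8 of 12 (R): { -1, -1/2, -1/4, -1/8, -1/16, -1/32 | -1/64, 0 } gives -3/128
edge 9 of 12 (B): { -1, -1/2, -1/4, -1/8, -1/16, -1/32, -3/128 | -1/64, 0 } gives -5/256
edge 10 of 12 (B): { -1, -1/2, -1/4, -1/8, -1/16, -1/32, -3/128, -5/256 | -1/64, 0 } gives -9/512
edge 11 of 12 (B): { -1, -1/2, -1/4, -1/8, -1/16, -1/32, -3/128, -5/256, -9/512 | -1/64, 0 } gives -17/1024
edge 12 of 12 (R): { -1, -1/2, -1/4, -1/8, -1/16, -1/32, -3/128, -5/256, -9/512 | -17/1024, -1/64, 0 } gives -35/2048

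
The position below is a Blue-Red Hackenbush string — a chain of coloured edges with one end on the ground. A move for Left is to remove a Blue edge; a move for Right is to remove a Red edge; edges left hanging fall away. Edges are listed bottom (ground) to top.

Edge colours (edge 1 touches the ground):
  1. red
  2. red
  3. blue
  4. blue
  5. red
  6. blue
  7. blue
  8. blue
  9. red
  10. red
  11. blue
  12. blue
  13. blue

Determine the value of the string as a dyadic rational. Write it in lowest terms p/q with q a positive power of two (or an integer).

-2609/2048

value(r) = { none | 0 } — -1
value(rr) = { none | -1; 0 } — -2
value(rrb) = { -2 | -1; 0 } — -3/2
value(rrbb) = { -2; -3/2 | -1; 0 } — -5/4
value(rrbbr) = { -2; -3/2 | -5/4; -1; 0 } — -11/8
value(rrbbrb) = { -2; -3/2; -11/8 | -5/4; -1; 0 } — -21/16
value(rrbbrbb) = { -2; -3/2; -11/8; -21/16 | -5/4; -1; 0 } — -41/32
value(rrbbrbbb) = { -2; -3/2; -11/8; -21/16; -41/32 | -5/4; -1; 0 } — -81/64
value(rrbbrbbbr) = { -2; -3/2; -11/8; -21/16; -41/32 | -81/64; -5/4; -1; 0 } — -163/128
value(rrbbrbbbrr) = { -2; -3/2; -11/8; -21/16; -41/32 | -163/128; -81/64; -5/4; -1; 0 } — -327/256
value(rrbbrbbbrrb) = { -2; -3/2; -11/8; -21/16; -41/32; -327/256 | -163/128; -81/64; -5/4; -1; 0 } — -653/512
value(rrbbrbbbrrbb) = { -2; -3/2; -11/8; -21/16; -41/32; -327/256; -653/512 | -163/128; -81/64; -5/4; -1; 0 } — -1305/1024
value(rrbbrbbbrrbbb) = { -2; -3/2; -11/8; -21/16; -41/32; -327/256; -653/512; -1305/1024 | -163/128; -81/64; -5/4; -1; 0 } — -2609/2048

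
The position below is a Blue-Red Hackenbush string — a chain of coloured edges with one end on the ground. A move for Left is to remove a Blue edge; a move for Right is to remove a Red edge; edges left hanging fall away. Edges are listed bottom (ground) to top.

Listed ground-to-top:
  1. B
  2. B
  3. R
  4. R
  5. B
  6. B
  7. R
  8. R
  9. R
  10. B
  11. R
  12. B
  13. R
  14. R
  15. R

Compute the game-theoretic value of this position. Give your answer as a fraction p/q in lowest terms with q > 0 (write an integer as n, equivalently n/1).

Build g(s[:k]) for k = 1..15, string s = B B R R B B R R R B R B R R R.
1 of 15 · B · max L 0 · min R +∞ => 1
2 of 15 · BB · max L 1 · min R +∞ => 2
3 of 15 · BBR · max L 1 · min R 2 => 3/2
4 of 15 · BBRR · max L 1 · min R 3/2 => 5/4
5 of 15 · BBRRB · max L 5/4 · min R 3/2 => 11/8
6 of 15 · BBRRBB · max L 11/8 · min R 3/2 => 23/16
7 of 15 · BBRRBBR · max L 11/8 · min R 23/16 => 45/32
8 of 15 · BBRRBBRR · max L 11/8 · min R 45/32 => 89/64
9 of 15 · BBRRBBRRR · max L 11/8 · min R 89/64 => 177/128
10 of 15 · BBRRBBRRRB · max L 177/128 · min R 89/64 => 355/256
11 of 15 · BBRRBBRRRBR · max L 177/128 · min R 355/256 => 709/512
12 of 15 · BBRRBBRRRBRB · max L 709/512 · min R 355/256 => 1419/1024
13 of 15 · BBRRBBRRRBRBR · max L 709/512 · min R 1419/1024 => 2837/2048
14 of 15 · BBRRBBRRRBRBRR · max L 709/512 · min R 2837/2048 => 5673/4096
15 of 15 · BBRRBBRRRBRBRRR · max L 709/512 · min R 5673/4096 => 11345/8192

11345/8192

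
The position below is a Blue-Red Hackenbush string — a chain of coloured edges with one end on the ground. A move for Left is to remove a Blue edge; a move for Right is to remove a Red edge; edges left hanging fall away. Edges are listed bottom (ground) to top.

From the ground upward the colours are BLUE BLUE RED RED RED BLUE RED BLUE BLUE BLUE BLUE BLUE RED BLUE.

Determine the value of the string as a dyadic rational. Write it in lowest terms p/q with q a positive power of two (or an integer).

4859/4096

v_1 [B]  L=[0]  R=[]  => 1
v_2 [BB]  L=[0,1]  R=[]  => 2
v_3 [BBR]  L=[0,1]  R=[2]  => 3/2
v_4 [BBRR]  L=[0,1]  R=[3/2,2]  => 5/4
v_5 [BBRRR]  L=[0,1]  R=[5/4,3/2,2]  => 9/8
v_6 [BBRRRB]  L=[0,1,9/8]  R=[5/4,3/2,2]  => 19/16
v_7 [BBRRRBR]  L=[0,1,9/8]  R=[19/16,5/4,3/2,2]  => 37/32
v_8 [BBRRRBRB]  L=[0,1,9/8,37/32]  R=[19/16,5/4,3/2,2]  => 75/64
v_9 [BBRRRBRBB]  L=[0,1,9/8,37/32,75/64]  R=[19/16,5/4,3/2,2]  => 151/128
v_10 [BBRRRBRBBB]  L=[0,1,9/8,37/32,75/64,151/128]  R=[19/16,5/4,3/2,2]  => 303/256
v_11 [BBRRRBRBBBB]  L=[0,1,9/8,37/32,75/64,151/128,303/256]  R=[19/16,5/4,3/2,2]  => 607/512
v_12 [BBRRRBRBBBBB]  L=[0,1,9/8,37/32,75/64,151/128,303/256,607/512]  R=[19/16,5/4,3/2,2]  => 1215/1024
v_13 [BBRRRBRBBBBBR]  L=[0,1,9/8,37/32,75/64,151/128,303/256,607/512]  R=[1215/1024,19/16,5/4,3/2,2]  => 2429/2048
v_14 [BBRRRBRBBBBBRB]  L=[0,1,9/8,37/32,75/64,151/128,303/256,607/512,2429/2048]  R=[1215/1024,19/16,5/4,3/2,2]  => 4859/4096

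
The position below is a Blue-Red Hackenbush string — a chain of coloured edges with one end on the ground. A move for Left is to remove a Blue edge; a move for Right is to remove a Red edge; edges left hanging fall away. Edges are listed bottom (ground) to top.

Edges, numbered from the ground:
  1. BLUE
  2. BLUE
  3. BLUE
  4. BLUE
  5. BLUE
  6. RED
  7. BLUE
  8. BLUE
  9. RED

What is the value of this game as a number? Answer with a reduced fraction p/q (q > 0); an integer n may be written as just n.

Prefix values for BLUE BLUE BLUE BLUE BLUE RED BLUE BLUE RED via {L|R} + simplicity:
step 1: add BLUE to get B; options L={ 0 } R={ (no moves) } ⇒ 1
step 2: add BLUE to get BB; options L={ 0, 1 } R={ (no moves) } ⇒ 2
step 3: add BLUE to get BBB; options L={ 0, 1, 2 } R={ (no moves) } ⇒ 3
step 4: add BLUE to get BBBB; options L={ 0, 1, 2, 3 } R={ (no moves) } ⇒ 4
step 5: add BLUE to get BBBBB; options L={ 0, 1, 2, 3, 4 } R={ (no moves) } ⇒ 5
step 6: add RED to get BBBBBR; options L={ 0, 1, 2, 3, 4 } R={ 5 } ⇒ 9/2
step 7: add BLUE to get BBBBBRB; options L={ 0, 1, 2, 3, 4, 9/2 } R={ 5 } ⇒ 19/4
step 8: add BLUE to get BBBBBRBB; options L={ 0, 1, 2, 3, 4, 9/2, 19/4 } R={ 5 } ⇒ 39/8
step 9: add RED to get BBBBBRBBR; options L={ 0, 1, 2, 3, 4, 9/2, 19/4 } R={ 39/8, 5 } ⇒ 77/16

77/16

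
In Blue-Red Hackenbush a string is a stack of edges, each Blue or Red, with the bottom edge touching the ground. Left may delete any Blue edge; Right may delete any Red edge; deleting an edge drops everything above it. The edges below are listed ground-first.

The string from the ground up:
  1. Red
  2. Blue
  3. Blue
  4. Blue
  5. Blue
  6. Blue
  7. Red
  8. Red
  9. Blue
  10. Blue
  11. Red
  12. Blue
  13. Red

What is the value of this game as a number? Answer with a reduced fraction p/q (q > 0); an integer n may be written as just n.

edge 1 of 13 (Red): { — | 0 } -> -1
edge 2 of 13 (Blue): { -1 | 0 } -> -1/2
edge 3 of 13 (Blue): { -1; -1/2 | 0 } -> -1/4
edge 4 of 13 (Blue): { -1; -1/2; -1/4 | 0 } -> -1/8
edge 5 of 13 (Blue): { -1; -1/2; -1/4; -1/8 | 0 } -> -1/16
edge 6 of 13 (Blue): { -1; -1/2; -1/4; -1/8; -1/16 | 0 } -> -1/32
edge 7 of 13 (Red): { -1; -1/2; -1/4; -1/8; -1/16 | -1/32; 0 } -> -3/64
edge 8 of 13 (Red): { -1; -1/2; -1/4; -1/8; -1/16 | -3/64; -1/32; 0 } -> -7/128
edge 9 of 13 (Blue): { -1; -1/2; -1/4; -1/8; -1/16; -7/128 | -3/64; -1/32; 0 } -> -13/256
edge 10 of 13 (Blue): { -1; -1/2; -1/4; -1/8; -1/16; -7/128; -13/256 | -3/64; -1/32; 0 } -> -25/512
edge 11 of 13 (Red): { -1; -1/2; -1/4; -1/8; -1/16; -7/128; -13/256 | -25/512; -3/64; -1/32; 0 } -> -51/1024
edge 12 of 13 (Blue): { -1; -1/2; -1/4; -1/8; -1/16; -7/128; -13/256; -51/1024 | -25/512; -3/64; -1/32; 0 } -> -101/2048
edge 13 of 13 (Red): { -1; -1/2; -1/4; -1/8; -1/16; -7/128; -13/256; -51/1024 | -101/2048; -25/512; -3/64; -1/32; 0 } -> -203/4096

-203/4096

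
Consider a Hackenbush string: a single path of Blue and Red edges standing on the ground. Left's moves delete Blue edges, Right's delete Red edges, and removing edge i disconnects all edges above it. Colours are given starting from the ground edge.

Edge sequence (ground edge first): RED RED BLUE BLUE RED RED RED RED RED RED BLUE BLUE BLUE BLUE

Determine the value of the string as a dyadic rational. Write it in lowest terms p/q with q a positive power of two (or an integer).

Recurse on prefixes of the 14-edge string RED RED BLUE BLUE RED RED RED RED RED RED BLUE BLUE BLUE BLUE:
edge 1 of 14 (RED): { none | 0 } = -1
edge 2 of 14 (RED): { none | -1,0 } = -2
edge 3 of 14 (BLUE): { -2 | -1,0 } = -3/2
edge 4 of 14 (BLUE): { -2,-3/2 | -1,0 } = -5/4
edge 5 of 14 (RED): { -2,-3/2 | -5/4,-1,0 } = -11/8
edge 6 of 14 (RED): { -2,-3/2 | -11/8,-5/4,-1,0 } = -23/16
edge 7 of 14 (RED): { -2,-3/2 | -23/16,-11/8,-5/4,-1,0 } = -47/32
edge 8 of 14 (RED): { -2,-3/2 | -47/32,-23/16,-11/8,-5/4,-1,0 } = -95/64
edge 9 of 14 (RED): { -2,-3/2 | -95/64,-47/32,-23/16,-11/8,-5/4,-1,0 } = -191/128
edge 10 of 14 (RED): { -2,-3/2 | -191/128,-95/64,-47/32,-23/16,-11/8,-5/4,-1,0 } = -383/256
edge 11 of 14 (BLUE): { -2,-3/2,-383/256 | -191/128,-95/64,-47/32,-23/16,-11/8,-5/4,-1,0 } = -765/512
edge 12 of 14 (BLUE): { -2,-3/2,-383/256,-765/512 | -191/128,-95/64,-47/32,-23/16,-11/8,-5/4,-1,0 } = -1529/1024
edge 13 of 14 (BLUE): { -2,-3/2,-383/256,-765/512,-1529/1024 | -191/128,-95/64,-47/32,-23/16,-11/8,-5/4,-1,0 } = -3057/2048
edge 14 of 14 (BLUE): { -2,-3/2,-383/256,-765/512,-1529/1024,-3057/2048 | -191/128,-95/64,-47/32,-23/16,-11/8,-5/4,-1,0 } = -6113/4096

-6113/4096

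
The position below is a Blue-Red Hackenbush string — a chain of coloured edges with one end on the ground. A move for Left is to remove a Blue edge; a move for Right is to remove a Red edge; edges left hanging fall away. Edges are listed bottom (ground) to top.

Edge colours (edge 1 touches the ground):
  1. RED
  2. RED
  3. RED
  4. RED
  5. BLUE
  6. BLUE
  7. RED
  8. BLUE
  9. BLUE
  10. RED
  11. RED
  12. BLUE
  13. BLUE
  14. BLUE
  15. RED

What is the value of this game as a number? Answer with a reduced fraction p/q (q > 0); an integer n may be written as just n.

value(R) = { — | 0 } = -1
value(RR) = { — | -1, 0 } = -2
value(RRR) = { — | -2, -1, 0 } = -3
value(RRRR) = { — | -3, -2, -1, 0 } = -4
value(RRRRB) = { -4 | -3, -2, -1, 0 } = -7/2
value(RRRRBB) = { -4, -7/2 | -3, -2, -1, 0 } = -13/4
value(RRRRBBR) = { -4, -7/2 | -13/4, -3, -2, -1, 0 } = -27/8
value(RRRRBBRB) = { -4, -7/2, -27/8 | -13/4, -3, -2, -1, 0 } = -53/16
value(RRRRBBRBB) = { -4, -7/2, -27/8, -53/16 | -13/4, -3, -2, -1, 0 } = -105/32
value(RRRRBBRBBR) = { -4, -7/2, -27/8, -53/16 | -105/32, -13/4, -3, -2, -1, 0 } = -211/64
value(RRRRBBRBBRR) = { -4, -7/2, -27/8, -53/16 | -211/64, -105/32, -13/4, -3, -2, -1, 0 } = -423/128
value(RRRRBBRBBRRB) = { -4, -7/2, -27/8, -53/16, -423/128 | -211/64, -105/32, -13/4, -3, -2, -1, 0 } = -845/256
value(RRRRBBRBBRRBB) = { -4, -7/2, -27/8, -53/16, -423/128, -845/256 | -211/64, -105/32, -13/4, -3, -2, -1, 0 } = -1689/512
value(RRRRBBRBBRRBBB) = { -4, -7/2, -27/8, -53/16, -423/128, -845/256, -1689/512 | -211/64, -105/32, -13/4, -3, -2, -1, 0 } = -3377/1024
value(RRRRBBRBBRRBBBR) = { -4, -7/2, -27/8, -53/16, -423/128, -845/256, -1689/512 | -3377/1024, -211/64, -105/32, -13/4, -3, -2, -1, 0 } = -6755/2048

-6755/2048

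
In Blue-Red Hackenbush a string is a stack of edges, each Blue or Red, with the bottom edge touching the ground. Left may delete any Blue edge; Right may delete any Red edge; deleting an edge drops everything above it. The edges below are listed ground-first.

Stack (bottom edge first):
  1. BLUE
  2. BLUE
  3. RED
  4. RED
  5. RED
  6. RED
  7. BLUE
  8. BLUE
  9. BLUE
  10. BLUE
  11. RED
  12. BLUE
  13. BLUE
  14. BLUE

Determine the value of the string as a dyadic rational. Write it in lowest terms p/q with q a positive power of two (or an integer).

4591/4096

B: Left { 0 }, Right { (no moves) } gives simplest 1
BB: Left { 0; 1 }, Right { (no moves) } gives simplest 2
BBR: Left { 0; 1 }, Right { 2 } gives simplest 3/2
BBRR: Left { 0; 1 }, Right { 3/2; 2 } gives simplest 5/4
BBRRR: Left { 0; 1 }, Right { 5/4; 3/2; 2 } gives simplest 9/8
BBRRRR: Left { 0; 1 }, Right { 9/8; 5/4; 3/2; 2 } gives simplest 17/16
BBRRRRB: Left { 0; 1; 17/16 }, Right { 9/8; 5/4; 3/2; 2 } gives simplest 35/32
BBRRRRBB: Left { 0; 1; 17/16; 35/32 }, Right { 9/8; 5/4; 3/2; 2 } gives simplest 71/64
BBRRRRBBB: Left { 0; 1; 17/16; 35/32; 71/64 }, Right { 9/8; 5/4; 3/2; 2 } gives simplest 143/128
BBRRRRBBBB: Left { 0; 1; 17/16; 35/32; 71/64; 143/128 }, Right { 9/8; 5/4; 3/2; 2 } gives simplest 287/256
BBRRRRBBBBR: Left { 0; 1; 17/16; 35/32; 71/64; 143/128 }, Right { 287/256; 9/8; 5/4; 3/2; 2 } gives simplest 573/512
BBRRRRBBBBRB: Left { 0; 1; 17/16; 35/32; 71/64; 143/128; 573/512 }, Right { 287/256; 9/8; 5/4; 3/2; 2 } gives simplest 1147/1024
BBRRRRBBBBRBB: Left { 0; 1; 17/16; 35/32; 71/64; 143/128; 573/512; 1147/1024 }, Right { 287/256; 9/8; 5/4; 3/2; 2 } gives simplest 2295/2048
BBRRRRBBBBRBBB: Left { 0; 1; 17/16; 35/32; 71/64; 143/128; 573/512; 1147/1024; 2295/2048 }, Right { 287/256; 9/8; 5/4; 3/2; 2 } gives simplest 4591/4096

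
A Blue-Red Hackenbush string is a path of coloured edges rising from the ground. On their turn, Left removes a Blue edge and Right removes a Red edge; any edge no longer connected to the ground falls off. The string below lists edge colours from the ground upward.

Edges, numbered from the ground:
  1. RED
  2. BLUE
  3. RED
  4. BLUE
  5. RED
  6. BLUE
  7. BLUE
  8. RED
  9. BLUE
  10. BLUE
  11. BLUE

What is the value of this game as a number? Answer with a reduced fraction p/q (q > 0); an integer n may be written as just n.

Recurse on prefixes of the 11-edge string RED BLUE RED BLUE RED BLUE BLUE RED BLUE BLUE BLUE:
v(R) = { ∅ | 0 } = -1
v(RB) = { -1 | 0 } = -1/2
v(RBR) = { -1 | -1/2; 0 } = -3/4
v(RBRB) = { -1; -3/4 | -1/2; 0 } = -5/8
v(RBRBR) = { -1; -3/4 | -5/8; -1/2; 0 } = -11/16
v(RBRBRB) = { -1; -3/4; -11/16 | -5/8; -1/2; 0 } = -21/32
v(RBRBRBB) = { -1; -3/4; -11/16; -21/32 | -5/8; -1/2; 0 } = -41/64
v(RBRBRBBR) = { -1; -3/4; -11/16; -21/32 | -41/64; -5/8; -1/2; 0 } = -83/128
v(RBRBRBBRB) = { -1; -3/4; -11/16; -21/32; -83/128 | -41/64; -5/8; -1/2; 0 } = -165/256
v(RBRBRBBRBB) = { -1; -3/4; -11/16; -21/32; -83/128; -165/256 | -41/64; -5/8; -1/2; 0 } = -329/512
v(RBRBRBBRBBB) = { -1; -3/4; -11/16; -21/32; -83/128; -165/256; -329/512 | -41/64; -5/8; -1/2; 0 } = -657/1024

-657/1024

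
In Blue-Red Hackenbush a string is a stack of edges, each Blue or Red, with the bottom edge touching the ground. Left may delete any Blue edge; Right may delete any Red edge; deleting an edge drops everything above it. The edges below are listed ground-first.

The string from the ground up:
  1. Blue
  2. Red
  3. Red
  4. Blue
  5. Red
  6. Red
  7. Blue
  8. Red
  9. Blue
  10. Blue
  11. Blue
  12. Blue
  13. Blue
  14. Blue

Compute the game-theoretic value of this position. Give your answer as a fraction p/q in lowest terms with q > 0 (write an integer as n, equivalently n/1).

2431/8192

edge 1 of 14 (Blue): { 0 | — } -> 1
edge 2 of 14 (Red): { 0 | 1 } -> 1/2
edge 3 of 14 (Red): { 0 | 1/2,1 } -> 1/4
edge 4 of 14 (Blue): { 0,1/4 | 1/2,1 } -> 3/8
edge 5 of 14 (Red): { 0,1/4 | 3/8,1/2,1 } -> 5/16
edge 6 of 14 (Red): { 0,1/4 | 5/16,3/8,1/2,1 } -> 9/32
edge 7 of 14 (Blue): { 0,1/4,9/32 | 5/16,3/8,1/2,1 } -> 19/64
edge 8 of 14 (Red): { 0,1/4,9/32 | 19/64,5/16,3/8,1/2,1 } -> 37/128
edge 9 of 14 (Blue): { 0,1/4,9/32,37/128 | 19/64,5/16,3/8,1/2,1 } -> 75/256
edge 10 of 14 (Blue): { 0,1/4,9/32,37/128,75/256 | 19/64,5/16,3/8,1/2,1 } -> 151/512
edge 11 of 14 (Blue): { 0,1/4,9/32,37/128,75/256,151/512 | 19/64,5/16,3/8,1/2,1 } -> 303/1024
edge 12 of 14 (Blue): { 0,1/4,9/32,37/128,75/256,151/512,303/1024 | 19/64,5/16,3/8,1/2,1 } -> 607/2048
edge 13 of 14 (Blue): { 0,1/4,9/32,37/128,75/256,151/512,303/1024,607/2048 | 19/64,5/16,3/8,1/2,1 } -> 1215/4096
edge 14 of 14 (Blue): { 0,1/4,9/32,37/128,75/256,151/512,303/1024,607/2048,1215/4096 | 19/64,5/16,3/8,1/2,1 } -> 2431/8192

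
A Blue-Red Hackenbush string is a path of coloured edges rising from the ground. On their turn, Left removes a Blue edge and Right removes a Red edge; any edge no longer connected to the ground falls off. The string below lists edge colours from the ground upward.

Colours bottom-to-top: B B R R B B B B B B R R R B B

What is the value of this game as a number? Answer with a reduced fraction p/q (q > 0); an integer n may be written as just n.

val_1 [B]  L=[0]  R=[(no moves)]  ⇒ 1
val_2 [BB]  L=[0,1]  R=[(no moves)]  ⇒ 2
val_3 [BBR]  L=[0,1]  R=[2]  ⇒ 3/2
val_4 [BBRR]  L=[0,1]  R=[3/2,2]  ⇒ 5/4
val_5 [BBRRB]  L=[0,1,5/4]  R=[3/2,2]  ⇒ 11/8
val_6 [BBRRBB]  L=[0,1,5/4,11/8]  R=[3/2,2]  ⇒ 23/16
val_7 [BBRRBBB]  L=[0,1,5/4,11/8,23/16]  R=[3/2,2]  ⇒ 47/32
val_8 [BBRRBBBB]  L=[0,1,5/4,11/8,23/16,47/32]  R=[3/2,2]  ⇒ 95/64
val_9 [BBRRBBBBB]  L=[0,1,5/4,11/8,23/16,47/32,95/64]  R=[3/2,2]  ⇒ 191/128
val_10 [BBRRBBBBBB]  L=[0,1,5/4,11/8,23/16,47/32,95/64,191/128]  R=[3/2,2]  ⇒ 383/256
val_11 [BBRRBBBBBBR]  L=[0,1,5/4,11/8,23/16,47/32,95/64,191/128]  R=[383/256,3/2,2]  ⇒ 765/512
val_12 [BBRRBBBBBBRR]  L=[0,1,5/4,11/8,23/16,47/32,95/64,191/128]  R=[765/512,383/256,3/2,2]  ⇒ 1529/1024
val_13 [BBRRBBBBBBRRR]  L=[0,1,5/4,11/8,23/16,47/32,95/64,191/128]  R=[1529/1024,765/512,383/256,3/2,2]  ⇒ 3057/2048
val_14 [BBRRBBBBBBRRRB]  L=[0,1,5/4,11/8,23/16,47/32,95/64,191/128,3057/2048]  R=[1529/1024,765/512,383/256,3/2,2]  ⇒ 6115/4096
val_15 [BBRRBBBBBBRRRBB]  L=[0,1,5/4,11/8,23/16,47/32,95/64,191/128,3057/2048,6115/4096]  R=[1529/1024,765/512,383/256,3/2,2]  ⇒ 12231/8192

12231/8192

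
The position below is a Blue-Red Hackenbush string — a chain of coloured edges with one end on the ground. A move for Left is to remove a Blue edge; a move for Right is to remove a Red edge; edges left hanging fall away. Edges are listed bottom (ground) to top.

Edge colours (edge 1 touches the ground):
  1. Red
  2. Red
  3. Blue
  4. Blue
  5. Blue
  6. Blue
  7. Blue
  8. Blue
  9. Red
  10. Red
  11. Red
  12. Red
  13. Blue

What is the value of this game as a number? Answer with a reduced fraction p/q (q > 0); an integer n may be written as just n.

1 of 13 · R · max L −∞ · min R 0 => -1
2 of 13 · RR · max L −∞ · min R -1 => -2
3 of 13 · RRB · max L -2 · min R -1 => -3/2
4 of 13 · RRBB · max L -3/2 · min R -1 => -5/4
5 of 13 · RRBBB · max L -5/4 · min R -1 => -9/8
6 of 13 · RRBBBB · max L -9/8 · min R -1 => -17/16
7 of 13 · RRBBBBB · max L -17/16 · min R -1 => -33/32
8 of 13 · RRBBBBBB · max L -33/32 · min R -1 => -65/64
9 of 13 · RRBBBBBBR · max L -33/32 · min R -65/64 => -131/128
10 of 13 · RRBBBBBBRR · max L -33/32 · min R -131/128 => -263/256
11 of 13 · RRBBBBBBRRR · max L -33/32 · min R -263/256 => -527/512
12 of 13 · RRBBBBBBRRRR · max L -33/32 · min R -527/512 => -1055/1024
13 of 13 · RRBBBBBBRRRRB · max L -1055/1024 · min R -527/512 => -2109/2048

-2109/2048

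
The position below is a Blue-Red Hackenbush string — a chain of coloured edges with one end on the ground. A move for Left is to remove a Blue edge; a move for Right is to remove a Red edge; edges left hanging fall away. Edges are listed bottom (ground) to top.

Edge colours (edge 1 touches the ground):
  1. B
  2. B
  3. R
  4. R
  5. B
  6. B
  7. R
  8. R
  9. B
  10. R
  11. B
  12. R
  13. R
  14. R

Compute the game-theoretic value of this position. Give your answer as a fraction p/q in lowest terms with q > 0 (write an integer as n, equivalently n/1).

Build g(s[:k]) for k = 1..14, string s = B B R R B B R R B R B R R R.
B: Left { 0 }, Right { · } => simplest 1
BB: Left { 0 1 }, Right { · } => simplest 2
BBR: Left { 0 1 }, Right { 2 } => simplest 3/2
BBRR: Left { 0 1 }, Right { 3/2 2 } => simplest 5/4
BBRRB: Left { 0 1 5/4 }, Right { 3/2 2 } => simplest 11/8
BBRRBB: Left { 0 1 5/4 11/8 }, Right { 3/2 2 } => simplest 23/16
BBRRBBR: Left { 0 1 5/4 11/8 }, Right { 23/16 3/2 2 } => simplest 45/32
BBRRBBRR: Left { 0 1 5/4 11/8 }, Right { 45/32 23/16 3/2 2 } => simplest 89/64
BBRRBBRRB: Left { 0 1 5/4 11/8 89/64 }, Right { 45/32 23/16 3/2 2 } => simplest 179/128
BBRRBBRRBR: Left { 0 1 5/4 11/8 89/64 }, Right { 179/128 45/32 23/16 3/2 2 } => simplest 357/256
BBRRBBRRBRB: Left { 0 1 5/4 11/8 89/64 357/256 }, Right { 179/128 45/32 23/16 3/2 2 } => simplest 715/512
BBRRBBRRBRBR: Left { 0 1 5/4 11/8 89/64 357/256 }, Right { 715/512 179/128 45/32 23/16 3/2 2 } => simplest 1429/1024
BBRRBBRRBRBRR: Left { 0 1 5/4 11/8 89/64 357/256 }, Right { 1429/1024 715/512 179/128 45/32 23/16 3/2 2 } => simplest 2857/2048
BBRRBBRRBRBRRR: Left { 0 1 5/4 11/8 89/64 357/256 }, Right { 2857/2048 1429/1024 715/512 179/128 45/32 23/16 3/2 2 } => simplest 5713/4096

5713/4096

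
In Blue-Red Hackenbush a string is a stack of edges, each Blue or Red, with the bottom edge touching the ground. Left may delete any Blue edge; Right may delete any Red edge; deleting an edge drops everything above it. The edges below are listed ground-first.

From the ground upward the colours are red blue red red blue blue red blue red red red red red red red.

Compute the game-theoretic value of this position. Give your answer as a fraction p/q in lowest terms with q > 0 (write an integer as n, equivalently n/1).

value_1 [r]  L=[·]  R=[0]  ⇒ -1
value_2 [rb]  L=[-1]  R=[0]  ⇒ -1/2
value_3 [rbr]  L=[-1]  R=[-1/2; 0]  ⇒ -3/4
value_4 [rbrr]  L=[-1]  R=[-3/4; -1/2; 0]  ⇒ -7/8
value_5 [rbrrb]  L=[-1; -7/8]  R=[-3/4; -1/2; 0]  ⇒ -13/16
value_6 [rbrrbb]  L=[-1; -7/8; -13/16]  R=[-3/4; -1/2; 0]  ⇒ -25/32
value_7 [rbrrbbr]  L=[-1; -7/8; -13/16]  R=[-25/32; -3/4; -1/2; 0]  ⇒ -51/64
value_8 [rbrrbbrb]  L=[-1; -7/8; -13/16; -51/64]  R=[-25/32; -3/4; -1/2; 0]  ⇒ -101/128
value_9 [rbrrbbrbr]  L=[-1; -7/8; -13/16; -51/64]  R=[-101/128; -25/32; -3/4; -1/2; 0]  ⇒ -203/256
value_10 [rbrrbbrbrr]  L=[-1; -7/8; -13/16; -51/64]  R=[-203/256; -101/128; -25/32; -3/4; -1/2; 0]  ⇒ -407/512
value_11 [rbrrbbrbrrr]  L=[-1; -7/8; -13/16; -51/64]  R=[-407/512; -203/256; -101/128; -25/32; -3/4; -1/2; 0]  ⇒ -815/1024
value_12 [rbrrbbrbrrrr]  L=[-1; -7/8; -13/16; -51/64]  R=[-815/1024; -407/512; -203/256; -101/128; -25/32; -3/4; -1/2; 0]  ⇒ -1631/2048
value_13 [rbrrbbrbrrrrr]  L=[-1; -7/8; -13/16; -51/64]  R=[-1631/2048; -815/1024; -407/512; -203/256; -101/128; -25/32; -3/4; -1/2; 0]  ⇒ -3263/4096
value_14 [rbrrbbrbrrrrrr]  L=[-1; -7/8; -13/16; -51/64]  R=[-3263/4096; -1631/2048; -815/1024; -407/512; -203/256; -101/128; -25/32; -3/4; -1/2; 0]  ⇒ -6527/8192
value_15 [rbrrbbrbrrrrrrr]  L=[-1; -7/8; -13/16; -51/64]  R=[-6527/8192; -3263/4096; -1631/2048; -815/1024; -407/512; -203/256; -101/128; -25/32; -3/4; -1/2; 0]  ⇒ -13055/16384

-13055/16384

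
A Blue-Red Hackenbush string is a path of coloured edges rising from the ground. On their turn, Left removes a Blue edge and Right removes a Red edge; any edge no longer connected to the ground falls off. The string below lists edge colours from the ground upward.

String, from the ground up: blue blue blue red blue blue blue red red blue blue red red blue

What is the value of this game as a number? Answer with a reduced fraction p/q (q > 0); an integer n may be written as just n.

5939/2048

Build val(s[:k]) for k = 1..14, string s = blue blue blue red blue blue blue red red blue blue red red blue.
1 of 14 · b · max L 0 · min R +∞ — 1
2 of 14 · bb · max L 1 · min R +∞ — 2
3 of 14 · bbb · max L 2 · min R +∞ — 3
4 of 14 · bbbr · max L 2 · min R 3 — 5/2
5 of 14 · bbbrb · max L 5/2 · min R 3 — 11/4
6 of 14 · bbbrbb · max L 11/4 · min R 3 — 23/8
7 of 14 · bbbrbbb · max L 23/8 · min R 3 — 47/16
8 of 14 · bbbrbbbr · max L 23/8 · min R 47/16 — 93/32
9 of 14 · bbbrbbbrr · max L 23/8 · min R 93/32 — 185/64
10 of 14 · bbbrbbbrrb · max L 185/64 · min R 93/32 — 371/128
11 of 14 · bbbrbbbrrbb · max L 371/128 · min R 93/32 — 743/256
12 of 14 · bbbrbbbrrbbr · max L 371/128 · min R 743/256 — 1485/512
13 of 14 · bbbrbbbrrbbrr · max L 371/128 · min R 1485/512 — 2969/1024
14 of 14 · bbbrbbbrrbbrrb · max L 2969/1024 · min R 1485/512 — 5939/2048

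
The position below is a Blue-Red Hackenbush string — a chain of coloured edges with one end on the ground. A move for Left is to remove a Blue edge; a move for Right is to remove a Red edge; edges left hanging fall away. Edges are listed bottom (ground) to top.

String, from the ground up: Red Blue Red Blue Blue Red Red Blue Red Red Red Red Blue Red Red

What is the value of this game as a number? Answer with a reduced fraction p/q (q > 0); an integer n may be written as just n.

Prefix values for Red Blue Red Blue Blue Red Red Blue Red Red Red Red Blue Red Red via {L|R} + simplicity:
1 of 15 · R · max L −∞ · min R 0 → -1
2 of 15 · RB · max L -1 · min R 0 → -1/2
3 of 15 · RBR · max L -1 · min R -1/2 → -3/4
4 of 15 · RBRB · max L -3/4 · min R -1/2 → -5/8
5 of 15 · RBRBB · max L -5/8 · min R -1/2 → -9/16
6 of 15 · RBRBBR · max L -5/8 · min R -9/16 → -19/32
7 of 15 · RBRBBRR · max L -5/8 · min R -19/32 → -39/64
8 of 15 · RBRBBRRB · max L -39/64 · min R -19/32 → -77/128
9 of 15 · RBRBBRRBR · max L -39/64 · min R -77/128 → -155/256
10 of 15 · RBRBBRRBRR · max L -39/64 · min R -155/256 → -311/512
11 of 15 · RBRBBRRBRRR · max L -39/64 · min R -311/512 → -623/1024
12 of 15 · RBRBBRRBRRRR · max L -39/64 · min R -623/1024 → -1247/2048
13 of 15 · RBRBBRRBRRRRB · max L -1247/2048 · min R -623/1024 → -2493/4096
14 of 15 · RBRBBRRBRRRRBR · max L -1247/2048 · min R -2493/4096 → -4987/8192
15 of 15 · RBRBBRRBRRRRBRR · max L -1247/2048 · min R -4987/8192 → -9975/16384

-9975/16384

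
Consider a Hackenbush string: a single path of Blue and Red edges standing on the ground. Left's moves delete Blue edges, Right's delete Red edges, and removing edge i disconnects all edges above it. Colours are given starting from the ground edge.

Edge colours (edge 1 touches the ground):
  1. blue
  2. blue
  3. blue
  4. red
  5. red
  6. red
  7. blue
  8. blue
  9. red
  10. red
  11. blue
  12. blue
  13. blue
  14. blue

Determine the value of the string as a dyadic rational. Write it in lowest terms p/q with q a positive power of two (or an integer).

1 of 14 · b · max L 0 · min R +∞ → 1
2 of 14 · bb · max L 1 · min R +∞ → 2
3 of 14 · bbb · max L 2 · min R +∞ → 3
4 of 14 · bbbr · max L 2 · min R 3 → 5/2
5 of 14 · bbbrr · max L 2 · min R 5/2 → 9/4
6 of 14 · bbbrrr · max L 2 · min R 9/4 → 17/8
7 of 14 · bbbrrrb · max L 17/8 · min R 9/4 → 35/16
8 of 14 · bbbrrrbb · max L 35/16 · min R 9/4 → 71/32
9 of 14 · bbbrrrbbr · max L 35/16 · min R 71/32 → 141/64
10 of 14 · bbbrrrbbrr · max L 35/16 · min R 141/64 → 281/128
11 of 14 · bbbrrrbbrrb · max L 281/128 · min R 141/64 → 563/256
12 of 14 · bbbrrrbbrrbb · max L 563/256 · min R 141/64 → 1127/512
13 of 14 · bbbrrrbbrrbbb · max L 1127/512 · min R 141/64 → 2255/1024
14 of 14 · bbbrrrbbrrbbbb · max L 2255/1024 · min R 141/64 → 4511/2048

4511/2048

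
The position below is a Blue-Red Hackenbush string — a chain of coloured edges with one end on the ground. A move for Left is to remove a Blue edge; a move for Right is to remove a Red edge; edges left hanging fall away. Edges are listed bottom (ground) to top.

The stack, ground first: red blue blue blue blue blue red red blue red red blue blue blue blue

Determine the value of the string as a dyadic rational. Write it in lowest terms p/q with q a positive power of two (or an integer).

-865/16384

G(r) = { · | 0 } = -1
G(rb) = { -1 | 0 } = -1/2
G(rbb) = { -1, -1/2 | 0 } = -1/4
G(rbbb) = { -1, -1/2, -1/4 | 0 } = -1/8
G(rbbbb) = { -1, -1/2, -1/4, -1/8 | 0 } = -1/16
G(rbbbbb) = { -1, -1/2, -1/4, -1/8, -1/16 | 0 } = -1/32
G(rbbbbbr) = { -1, -1/2, -1/4, -1/8, -1/16 | -1/32, 0 } = -3/64
G(rbbbbbrr) = { -1, -1/2, -1/4, -1/8, -1/16 | -3/64, -1/32, 0 } = -7/128
G(rbbbbbrrb) = { -1, -1/2, -1/4, -1/8, -1/16, -7/128 | -3/64, -1/32, 0 } = -13/256
G(rbbbbbrrbr) = { -1, -1/2, -1/4, -1/8, -1/16, -7/128 | -13/256, -3/64, -1/32, 0 } = -27/512
G(rbbbbbrrbrr) = { -1, -1/2, -1/4, -1/8, -1/16, -7/128 | -27/512, -13/256, -3/64, -1/32, 0 } = -55/1024
G(rbbbbbrrbrrb) = { -1, -1/2, -1/4, -1/8, -1/16, -7/128, -55/1024 | -27/512, -13/256, -3/64, -1/32, 0 } = -109/2048
G(rbbbbbrrbrrbb) = { -1, -1/2, -1/4, -1/8, -1/16, -7/128, -55/1024, -109/2048 | -27/512, -13/256, -3/64, -1/32, 0 } = -217/4096
G(rbbbbbrrbrrbbb) = { -1, -1/2, -1/4, -1/8, -1/16, -7/128, -55/1024, -109/2048, -217/4096 | -27/512, -13/256, -3/64, -1/32, 0 } = -433/8192
G(rbbbbbrrbrrbbbb) = { -1, -1/2, -1/4, -1/8, -1/16, -7/128, -55/1024, -109/2048, -217/4096, -433/8192 | -27/512, -13/256, -3/64, -1/32, 0 } = -865/16384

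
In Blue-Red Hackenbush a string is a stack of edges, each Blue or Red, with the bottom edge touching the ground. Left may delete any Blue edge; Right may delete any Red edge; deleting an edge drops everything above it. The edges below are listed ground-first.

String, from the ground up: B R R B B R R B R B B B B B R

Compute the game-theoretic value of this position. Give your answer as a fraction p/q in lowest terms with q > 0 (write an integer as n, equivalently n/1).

6525/16384

Recurse on prefixes of the 15-edge string B R R B B R R B R B B B B B R:
B: Left { 0 }, Right { · } gives simplest 1
BR: Left { 0 }, Right { 1 } gives simplest 1/2
BRR: Left { 0 }, Right { 1/2; 1 } gives simplest 1/4
BRRB: Left { 0; 1/4 }, Right { 1/2; 1 } gives simplest 3/8
BRRBB: Left { 0; 1/4; 3/8 }, Right { 1/2; 1 } gives simplest 7/16
BRRBBR: Left { 0; 1/4; 3/8 }, Right { 7/16; 1/2; 1 } gives simplest 13/32
BRRBBRR: Left { 0; 1/4; 3/8 }, Right { 13/32; 7/16; 1/2; 1 } gives simplest 25/64
BRRBBRRB: Left { 0; 1/4; 3/8; 25/64 }, Right { 13/32; 7/16; 1/2; 1 } gives simplest 51/128
BRRBBRRBR: Left { 0; 1/4; 3/8; 25/64 }, Right { 51/128; 13/32; 7/16; 1/2; 1 } gives simplest 101/256
BRRBBRRBRB: Left { 0; 1/4; 3/8; 25/64; 101/256 }, Right { 51/128; 13/32; 7/16; 1/2; 1 } gives simplest 203/512
BRRBBRRBRBB: Left { 0; 1/4; 3/8; 25/64; 101/256; 203/512 }, Right { 51/128; 13/32; 7/16; 1/2; 1 } gives simplest 407/1024
BRRBBRRBRBBB: Left { 0; 1/4; 3/8; 25/64; 101/256; 203/512; 407/1024 }, Right { 51/128; 13/32; 7/16; 1/2; 1 } gives simplest 815/2048
BRRBBRRBRBBBB: Left { 0; 1/4; 3/8; 25/64; 101/256; 203/512; 407/1024; 815/2048 }, Right { 51/128; 13/32; 7/16; 1/2; 1 } gives simplest 1631/4096
BRRBBRRBRBBBBB: Left { 0; 1/4; 3/8; 25/64; 101/256; 203/512; 407/1024; 815/2048; 1631/4096 }, Right { 51/128; 13/32; 7/16; 1/2; 1 } gives simplest 3263/8192
BRRBBRRBRBBBBBR: Left { 0; 1/4; 3/8; 25/64; 101/256; 203/512; 407/1024; 815/2048; 1631/4096 }, Right { 3263/8192; 51/128; 13/32; 7/16; 1/2; 1 } gives simplest 6525/16384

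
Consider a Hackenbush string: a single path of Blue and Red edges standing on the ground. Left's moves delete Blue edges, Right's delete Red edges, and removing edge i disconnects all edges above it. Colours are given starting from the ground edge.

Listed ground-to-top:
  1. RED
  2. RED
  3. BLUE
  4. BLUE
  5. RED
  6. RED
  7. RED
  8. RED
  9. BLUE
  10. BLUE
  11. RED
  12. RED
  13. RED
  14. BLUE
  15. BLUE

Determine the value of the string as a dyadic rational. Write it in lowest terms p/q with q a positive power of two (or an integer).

-12089/8192

Prefix values for RED RED BLUE BLUE RED RED RED RED BLUE BLUE RED RED RED BLUE BLUE via {L|R} + simplicity:
g(R) = { — | 0 } gives -1
g(RR) = { — | -1, 0 } gives -2
g(RRB) = { -2 | -1, 0 } gives -3/2
g(RRBB) = { -2, -3/2 | -1, 0 } gives -5/4
g(RRBBR) = { -2, -3/2 | -5/4, -1, 0 } gives -11/8
g(RRBBRR) = { -2, -3/2 | -11/8, -5/4, -1, 0 } gives -23/16
g(RRBBRRR) = { -2, -3/2 | -23/16, -11/8, -5/4, -1, 0 } gives -47/32
g(RRBBRRRR) = { -2, -3/2 | -47/32, -23/16, -11/8, -5/4, -1, 0 } gives -95/64
g(RRBBRRRRB) = { -2, -3/2, -95/64 | -47/32, -23/16, -11/8, -5/4, -1, 0 } gives -189/128
g(RRBBRRRRBB) = { -2, -3/2, -95/64, -189/128 | -47/32, -23/16, -11/8, -5/4, -1, 0 } gives -377/256
g(RRBBRRRRBBR) = { -2, -3/2, -95/64, -189/128 | -377/256, -47/32, -23/16, -11/8, -5/4, -1, 0 } gives -755/512
g(RRBBRRRRBBRR) = { -2, -3/2, -95/64, -189/128 | -755/512, -377/256, -47/32, -23/16, -11/8, -5/4, -1, 0 } gives -1511/1024
g(RRBBRRRRBBRRR) = { -2, -3/2, -95/64, -189/128 | -1511/1024, -755/512, -377/256, -47/32, -23/16, -11/8, -5/4, -1, 0 } gives -3023/2048
g(RRBBRRRRBBRRRB) = { -2, -3/2, -95/64, -189/128, -3023/2048 | -1511/1024, -755/512, -377/256, -47/32, -23/16, -11/8, -5/4, -1, 0 } gives -6045/4096
g(RRBBRRRRBBRRRBB) = { -2, -3/2, -95/64, -189/128, -3023/2048, -6045/4096 | -1511/1024, -755/512, -377/256, -47/32, -23/16, -11/8, -5/4, -1, 0 } gives -12089/8192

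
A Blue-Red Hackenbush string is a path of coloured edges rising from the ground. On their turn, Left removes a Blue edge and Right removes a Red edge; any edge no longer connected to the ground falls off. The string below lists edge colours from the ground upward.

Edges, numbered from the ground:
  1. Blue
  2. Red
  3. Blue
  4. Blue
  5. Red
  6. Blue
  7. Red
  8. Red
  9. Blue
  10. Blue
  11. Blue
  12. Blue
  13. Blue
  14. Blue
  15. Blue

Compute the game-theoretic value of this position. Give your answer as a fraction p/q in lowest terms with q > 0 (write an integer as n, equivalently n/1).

edge 1 of 15 (Blue): { 0 | (no moves) } = 1
edge 2 of 15 (Red): { 0 | 1 } = 1/2
edge 3 of 15 (Blue): { 0; 1/2 | 1 } = 3/4
edge 4 of 15 (Blue): { 0; 1/2; 3/4 | 1 } = 7/8
edge 5 of 15 (Red): { 0; 1/2; 3/4 | 7/8; 1 } = 13/16
edge 6 of 15 (Blue): { 0; 1/2; 3/4; 13/16 | 7/8; 1 } = 27/32
edge 7 of 15 (Red): { 0; 1/2; 3/4; 13/16 | 27/32; 7/8; 1 } = 53/64
edge 8 of 15 (Red): { 0; 1/2; 3/4; 13/16 | 53/64; 27/32; 7/8; 1 } = 105/128
edge 9 of 15 (Blue): { 0; 1/2; 3/4; 13/16; 105/128 | 53/64; 27/32; 7/8; 1 } = 211/256
edge 10 of 15 (Blue): { 0; 1/2; 3/4; 13/16; 105/128; 211/256 | 53/64; 27/32; 7/8; 1 } = 423/512
edge 11 of 15 (Blue): { 0; 1/2; 3/4; 13/16; 105/128; 211/256; 423/512 | 53/64; 27/32; 7/8; 1 } = 847/1024
edge 12 of 15 (Blue): { 0; 1/2; 3/4; 13/16; 105/128; 211/256; 423/512; 847/1024 | 53/64; 27/32; 7/8; 1 } = 1695/2048
edge 13 of 15 (Blue): { 0; 1/2; 3/4; 13/16; 105/128; 211/256; 423/512; 847/1024; 1695/2048 | 53/64; 27/32; 7/8; 1 } = 3391/4096
edge 14 of 15 (Blue): { 0; 1/2; 3/4; 13/16; 105/128; 211/256; 423/512; 847/1024; 1695/2048; 3391/4096 | 53/64; 27/32; 7/8; 1 } = 6783/8192
edge 15 of 15 (Blue): { 0; 1/2; 3/4; 13/16; 105/128; 211/256; 423/512; 847/1024; 1695/2048; 3391/4096; 6783/8192 | 53/64; 27/32; 7/8; 1 } = 13567/16384

13567/16384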